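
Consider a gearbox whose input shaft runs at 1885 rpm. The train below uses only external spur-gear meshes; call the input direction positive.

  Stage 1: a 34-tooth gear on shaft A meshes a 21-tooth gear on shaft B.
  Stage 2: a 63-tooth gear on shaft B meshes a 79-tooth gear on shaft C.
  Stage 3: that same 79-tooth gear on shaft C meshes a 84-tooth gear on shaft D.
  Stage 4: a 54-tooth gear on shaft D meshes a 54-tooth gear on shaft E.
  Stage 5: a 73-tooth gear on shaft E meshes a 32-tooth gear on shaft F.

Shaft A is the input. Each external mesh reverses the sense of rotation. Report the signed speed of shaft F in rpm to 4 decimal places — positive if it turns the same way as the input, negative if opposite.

Stage 1 [34T→21T]: ω = 1885.0000×34/21 = 3051.9048 rpm, dir flips to −; running = −3051.9048
Stage 2 [63T→79T]: ω = 3051.9048×63/79 = 2433.7975 rpm, dir flips to +; running = +2433.7975
Stage 3 [79T→84T]: ω = 2433.7975×79/84 = 2288.9286 rpm, dir flips to −; running = −2288.9286
Stage 4 [54T→54T]: ω = 2288.9286×54/54 = 2288.9286 rpm, dir flips to +; running = +2288.9286
Stage 5 [73T→32T]: ω = 2288.9286×73/32 = 5221.6183 rpm, dir flips to −; running = −5221.6183

-5221.6183 rpm (opposite to input, |ω| = 5221.6183 rpm)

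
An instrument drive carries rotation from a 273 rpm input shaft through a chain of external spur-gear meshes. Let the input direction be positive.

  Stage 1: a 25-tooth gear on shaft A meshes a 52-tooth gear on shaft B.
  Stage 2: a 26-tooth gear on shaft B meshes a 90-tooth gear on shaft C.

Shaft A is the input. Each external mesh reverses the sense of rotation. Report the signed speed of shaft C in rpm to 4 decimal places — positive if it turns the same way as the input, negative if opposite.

Stage 1 [25T→52T]: ω = 273.0000×25/52 = 131.2500 rpm, dir flips to −; running = −131.2500
Stage 2 [26T→90T]: ω = 131.2500×26/90 = 37.9167 rpm, dir flips to +; running = +37.9167

+37.9167 rpm (same as input, |ω| = 37.9167 rpm)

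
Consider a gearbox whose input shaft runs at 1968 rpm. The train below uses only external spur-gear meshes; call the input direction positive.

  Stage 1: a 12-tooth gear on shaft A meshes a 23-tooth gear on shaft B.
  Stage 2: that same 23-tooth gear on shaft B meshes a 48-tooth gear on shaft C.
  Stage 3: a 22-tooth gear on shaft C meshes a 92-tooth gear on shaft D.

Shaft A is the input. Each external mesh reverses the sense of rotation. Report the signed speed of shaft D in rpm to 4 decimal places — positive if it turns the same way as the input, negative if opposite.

-117.6522 rpm (opposite to input, |ω| = 117.6522 rpm)

Stage 1 [12T→23T]: ω = 1968.0000×12/23 = 1026.7826 rpm, dir flips to −; running = −1026.7826
Stage 2 [23T→48T]: ω = 1026.7826×23/48 = 492.0000 rpm, dir flips to +; running = +492.0000
Stage 3 [22T→92T]: ω = 492.0000×22/92 = 117.6522 rpm, dir flips to −; running = −117.6522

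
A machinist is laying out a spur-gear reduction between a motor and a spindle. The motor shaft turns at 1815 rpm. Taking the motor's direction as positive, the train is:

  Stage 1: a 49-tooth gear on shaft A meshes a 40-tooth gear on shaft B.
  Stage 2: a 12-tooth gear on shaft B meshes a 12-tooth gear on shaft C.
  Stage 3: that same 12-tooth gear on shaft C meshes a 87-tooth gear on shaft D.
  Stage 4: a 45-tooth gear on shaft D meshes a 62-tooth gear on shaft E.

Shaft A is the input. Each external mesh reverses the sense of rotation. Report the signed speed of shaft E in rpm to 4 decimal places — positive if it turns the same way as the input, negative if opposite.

Stage 1 [49T→40T]: ω = 1815.0000×49/40 = 2223.3750 rpm, dir flips to −; running = −2223.3750
Stage 2 [12T→12T]: ω = 2223.3750×12/12 = 2223.3750 rpm, dir flips to +; running = +2223.3750
Stage 3 [12T→87T]: ω = 2223.3750×12/87 = 306.6724 rpm, dir flips to −; running = −306.6724
Stage 4 [45T→62T]: ω = 306.6724×45/62 = 222.5848 rpm, dir flips to +; running = +222.5848

+222.5848 rpm (same as input, |ω| = 222.5848 rpm)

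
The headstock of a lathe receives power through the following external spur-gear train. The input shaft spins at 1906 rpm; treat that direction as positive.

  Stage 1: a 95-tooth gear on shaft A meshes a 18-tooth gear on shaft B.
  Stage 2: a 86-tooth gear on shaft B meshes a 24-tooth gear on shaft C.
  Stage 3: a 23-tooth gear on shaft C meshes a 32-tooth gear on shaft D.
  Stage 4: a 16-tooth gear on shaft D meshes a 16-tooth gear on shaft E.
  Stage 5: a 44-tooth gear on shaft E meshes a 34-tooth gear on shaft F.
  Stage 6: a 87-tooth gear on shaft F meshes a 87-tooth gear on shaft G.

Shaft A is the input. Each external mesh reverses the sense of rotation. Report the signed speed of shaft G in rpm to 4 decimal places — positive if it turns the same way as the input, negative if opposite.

Stage 1 [95T→18T]: ω = 1906.0000×95/18 = 10059.4444 rpm, dir flips to −; running = −10059.4444
Stage 2 [86T→24T]: ω = 10059.4444×86/24 = 36046.3426 rpm, dir flips to +; running = +36046.3426
Stage 3 [23T→32T]: ω = 36046.3426×23/32 = 25908.3087 rpm, dir flips to −; running = −25908.3087
Stage 4 [16T→16T]: ω = 25908.3087×16/16 = 25908.3087 rpm, dir flips to +; running = +25908.3087
Stage 5 [44T→34T]: ω = 25908.3087×44/34 = 33528.3995 rpm, dir flips to −; running = −33528.3995
Stage 6 [87T→87T]: ω = 33528.3995×87/87 = 33528.3995 rpm, dir flips to +; running = +33528.3995

+33528.3995 rpm (same as input, |ω| = 33528.3995 rpm)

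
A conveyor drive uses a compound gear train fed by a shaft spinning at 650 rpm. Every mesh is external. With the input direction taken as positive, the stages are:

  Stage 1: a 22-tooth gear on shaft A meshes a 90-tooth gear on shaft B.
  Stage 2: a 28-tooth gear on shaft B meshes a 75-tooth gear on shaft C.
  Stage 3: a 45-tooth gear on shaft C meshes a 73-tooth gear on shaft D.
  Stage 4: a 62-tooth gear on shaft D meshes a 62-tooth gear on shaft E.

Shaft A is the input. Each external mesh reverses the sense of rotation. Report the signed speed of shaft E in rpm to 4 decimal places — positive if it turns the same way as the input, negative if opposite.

+36.5662 rpm (same as input, |ω| = 36.5662 rpm)

Stage 1 [22T→90T]: ω = 650.0000×22/90 = 158.8889 rpm, dir flips to −; running = −158.8889
Stage 2 [28T→75T]: ω = 158.8889×28/75 = 59.3185 rpm, dir flips to +; running = +59.3185
Stage 3 [45T→73T]: ω = 59.3185×45/73 = 36.5662 rpm, dir flips to −; running = −36.5662
Stage 4 [62T→62T]: ω = 36.5662×62/62 = 36.5662 rpm, dir flips to +; running = +36.5662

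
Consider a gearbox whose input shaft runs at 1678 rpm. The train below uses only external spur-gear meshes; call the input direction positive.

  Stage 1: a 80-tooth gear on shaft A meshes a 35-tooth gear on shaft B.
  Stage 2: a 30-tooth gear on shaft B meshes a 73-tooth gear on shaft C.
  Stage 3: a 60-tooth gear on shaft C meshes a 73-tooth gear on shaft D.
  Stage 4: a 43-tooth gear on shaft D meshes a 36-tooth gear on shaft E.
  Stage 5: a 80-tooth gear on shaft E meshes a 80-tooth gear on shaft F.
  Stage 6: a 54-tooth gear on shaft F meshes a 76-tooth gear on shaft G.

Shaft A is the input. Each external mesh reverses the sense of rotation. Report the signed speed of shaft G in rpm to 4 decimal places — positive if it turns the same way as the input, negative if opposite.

+1099.4787 rpm (same as input, |ω| = 1099.4787 rpm)

Stage 1 [80T→35T]: ω = 1678.0000×80/35 = 3835.4286 rpm, dir flips to −; running = −3835.4286
Stage 2 [30T→73T]: ω = 3835.4286×30/73 = 1576.2035 rpm, dir flips to +; running = +1576.2035
Stage 3 [60T→73T]: ω = 1576.2035×60/73 = 1295.5097 rpm, dir flips to −; running = −1295.5097
Stage 4 [43T→36T]: ω = 1295.5097×43/36 = 1547.4144 rpm, dir flips to +; running = +1547.4144
Stage 5 [80T→80T]: ω = 1547.4144×80/80 = 1547.4144 rpm, dir flips to −; running = −1547.4144
Stage 6 [54T→76T]: ω = 1547.4144×54/76 = 1099.4787 rpm, dir flips to +; running = +1099.4787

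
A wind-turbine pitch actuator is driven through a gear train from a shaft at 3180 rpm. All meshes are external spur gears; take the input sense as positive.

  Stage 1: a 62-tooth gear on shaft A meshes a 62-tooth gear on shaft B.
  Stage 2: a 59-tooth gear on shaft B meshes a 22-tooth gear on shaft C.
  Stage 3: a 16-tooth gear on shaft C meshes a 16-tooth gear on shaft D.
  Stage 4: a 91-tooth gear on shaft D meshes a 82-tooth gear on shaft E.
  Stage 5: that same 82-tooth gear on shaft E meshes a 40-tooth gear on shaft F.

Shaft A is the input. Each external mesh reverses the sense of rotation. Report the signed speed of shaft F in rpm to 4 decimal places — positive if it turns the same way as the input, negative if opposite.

-19401.6136 rpm (opposite to input, |ω| = 19401.6136 rpm)

Stage 1 [62T→62T]: ω = 3180.0000×62/62 = 3180.0000 rpm, dir flips to −; running = −3180.0000
Stage 2 [59T→22T]: ω = 3180.0000×59/22 = 8528.1818 rpm, dir flips to +; running = +8528.1818
Stage 3 [16T→16T]: ω = 8528.1818×16/16 = 8528.1818 rpm, dir flips to −; running = −8528.1818
Stage 4 [91T→82T]: ω = 8528.1818×91/82 = 9464.2018 rpm, dir flips to +; running = +9464.2018
Stage 5 [82T→40T]: ω = 9464.2018×82/40 = 19401.6136 rpm, dir flips to −; running = −19401.6136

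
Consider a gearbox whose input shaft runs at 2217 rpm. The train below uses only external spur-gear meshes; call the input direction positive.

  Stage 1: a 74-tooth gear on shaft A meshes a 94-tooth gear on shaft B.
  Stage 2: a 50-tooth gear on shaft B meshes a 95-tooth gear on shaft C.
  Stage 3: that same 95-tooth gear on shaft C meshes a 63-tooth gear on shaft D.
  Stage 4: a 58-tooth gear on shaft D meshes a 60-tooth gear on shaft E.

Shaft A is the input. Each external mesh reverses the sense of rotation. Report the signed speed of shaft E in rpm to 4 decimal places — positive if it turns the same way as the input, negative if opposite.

Stage 1 [74T→94T]: ω = 2217.0000×74/94 = 1745.2979 rpm, dir flips to −; running = −1745.2979
Stage 2 [50T→95T]: ω = 1745.2979×50/95 = 918.5778 rpm, dir flips to +; running = +918.5778
Stage 3 [95T→63T]: ω = 918.5778×95/63 = 1385.1570 rpm, dir flips to −; running = −1385.1570
Stage 4 [58T→60T]: ω = 1385.1570×58/60 = 1338.9851 rpm, dir flips to +; running = +1338.9851

+1338.9851 rpm (same as input, |ω| = 1338.9851 rpm)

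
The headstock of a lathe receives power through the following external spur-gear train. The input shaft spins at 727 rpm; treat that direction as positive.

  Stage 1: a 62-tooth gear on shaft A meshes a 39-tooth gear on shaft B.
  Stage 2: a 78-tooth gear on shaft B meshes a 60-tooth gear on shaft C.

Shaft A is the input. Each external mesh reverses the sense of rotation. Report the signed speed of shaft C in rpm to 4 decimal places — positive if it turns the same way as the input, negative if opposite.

+1502.4667 rpm (same as input, |ω| = 1502.4667 rpm)

Stage 1 [62T→39T]: ω = 727.0000×62/39 = 1155.7436 rpm, dir flips to −; running = −1155.7436
Stage 2 [78T→60T]: ω = 1155.7436×78/60 = 1502.4667 rpm, dir flips to +; running = +1502.4667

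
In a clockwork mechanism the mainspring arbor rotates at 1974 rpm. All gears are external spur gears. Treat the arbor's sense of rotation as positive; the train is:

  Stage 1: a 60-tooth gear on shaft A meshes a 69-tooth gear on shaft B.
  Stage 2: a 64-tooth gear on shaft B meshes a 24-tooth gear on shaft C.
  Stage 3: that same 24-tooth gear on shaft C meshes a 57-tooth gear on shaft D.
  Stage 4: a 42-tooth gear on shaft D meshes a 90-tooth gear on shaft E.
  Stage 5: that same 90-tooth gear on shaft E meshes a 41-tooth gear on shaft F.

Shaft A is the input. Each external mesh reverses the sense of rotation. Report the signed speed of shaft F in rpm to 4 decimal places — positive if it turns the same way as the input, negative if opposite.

Stage 1 [60T→69T]: ω = 1974.0000×60/69 = 1716.5217 rpm, dir flips to −; running = −1716.5217
Stage 2 [64T→24T]: ω = 1716.5217×64/24 = 4577.3913 rpm, dir flips to +; running = +4577.3913
Stage 3 [24T→57T]: ω = 4577.3913×24/57 = 1927.3227 rpm, dir flips to −; running = −1927.3227
Stage 4 [42T→90T]: ω = 1927.3227×42/90 = 899.4172 rpm, dir flips to +; running = +899.4172
Stage 5 [90T→41T]: ω = 899.4172×90/41 = 1974.3305 rpm, dir flips to −; running = −1974.3305

-1974.3305 rpm (opposite to input, |ω| = 1974.3305 rpm)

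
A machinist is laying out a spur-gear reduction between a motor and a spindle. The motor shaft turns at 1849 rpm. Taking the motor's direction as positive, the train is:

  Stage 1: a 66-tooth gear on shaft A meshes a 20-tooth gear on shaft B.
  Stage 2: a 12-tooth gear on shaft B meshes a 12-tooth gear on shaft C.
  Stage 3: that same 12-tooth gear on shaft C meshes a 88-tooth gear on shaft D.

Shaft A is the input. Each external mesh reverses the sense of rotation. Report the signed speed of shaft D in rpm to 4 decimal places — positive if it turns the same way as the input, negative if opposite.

Stage 1 [66T→20T]: ω = 1849.0000×66/20 = 6101.7000 rpm, dir flips to −; running = −6101.7000
Stage 2 [12T→12T]: ω = 6101.7000×12/12 = 6101.7000 rpm, dir flips to +; running = +6101.7000
Stage 3 [12T→88T]: ω = 6101.7000×12/88 = 832.0500 rpm, dir flips to −; running = −832.0500

-832.0500 rpm (opposite to input, |ω| = 832.0500 rpm)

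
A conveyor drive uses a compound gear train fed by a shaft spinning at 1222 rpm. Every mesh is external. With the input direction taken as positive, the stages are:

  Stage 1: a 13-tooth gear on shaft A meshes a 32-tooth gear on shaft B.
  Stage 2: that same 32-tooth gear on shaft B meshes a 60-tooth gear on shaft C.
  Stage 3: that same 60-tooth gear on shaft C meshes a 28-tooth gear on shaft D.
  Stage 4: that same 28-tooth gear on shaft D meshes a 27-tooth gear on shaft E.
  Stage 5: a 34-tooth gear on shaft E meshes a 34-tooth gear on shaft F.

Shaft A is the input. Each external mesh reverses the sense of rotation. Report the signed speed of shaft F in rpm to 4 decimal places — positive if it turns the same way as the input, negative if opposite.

-588.3704 rpm (opposite to input, |ω| = 588.3704 rpm)

Stage 1 [13T→32T]: ω = 1222.0000×13/32 = 496.4375 rpm, dir flips to −; running = −496.4375
Stage 2 [32T→60T]: ω = 496.4375×32/60 = 264.7667 rpm, dir flips to +; running = +264.7667
Stage 3 [60T→28T]: ω = 264.7667×60/28 = 567.3571 rpm, dir flips to −; running = −567.3571
Stage 4 [28T→27T]: ω = 567.3571×28/27 = 588.3704 rpm, dir flips to +; running = +588.3704
Stage 5 [34T→34T]: ω = 588.3704×34/34 = 588.3704 rpm, dir flips to −; running = −588.3704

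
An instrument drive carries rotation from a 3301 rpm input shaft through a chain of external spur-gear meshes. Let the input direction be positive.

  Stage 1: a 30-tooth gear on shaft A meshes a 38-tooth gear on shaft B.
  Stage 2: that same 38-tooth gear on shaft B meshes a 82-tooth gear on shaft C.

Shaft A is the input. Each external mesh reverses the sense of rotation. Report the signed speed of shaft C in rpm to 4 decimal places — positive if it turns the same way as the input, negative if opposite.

+1207.6829 rpm (same as input, |ω| = 1207.6829 rpm)

Stage 1 [30T→38T]: ω = 3301.0000×30/38 = 2606.0526 rpm, dir flips to −; running = −2606.0526
Stage 2 [38T→82T]: ω = 2606.0526×38/82 = 1207.6829 rpm, dir flips to +; running = +1207.6829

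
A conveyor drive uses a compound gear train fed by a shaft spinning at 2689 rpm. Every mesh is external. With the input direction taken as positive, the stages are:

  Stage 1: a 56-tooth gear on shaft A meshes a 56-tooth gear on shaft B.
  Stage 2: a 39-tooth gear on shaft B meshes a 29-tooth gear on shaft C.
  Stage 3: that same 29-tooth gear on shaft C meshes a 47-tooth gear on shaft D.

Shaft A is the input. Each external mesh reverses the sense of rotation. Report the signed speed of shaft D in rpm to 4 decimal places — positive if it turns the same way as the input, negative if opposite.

-2231.2979 rpm (opposite to input, |ω| = 2231.2979 rpm)

Stage 1 [56T→56T]: ω = 2689.0000×56/56 = 2689.0000 rpm, dir flips to −; running = −2689.0000
Stage 2 [39T→29T]: ω = 2689.0000×39/29 = 3616.2414 rpm, dir flips to +; running = +3616.2414
Stage 3 [29T→47T]: ω = 3616.2414×29/47 = 2231.2979 rpm, dir flips to −; running = −2231.2979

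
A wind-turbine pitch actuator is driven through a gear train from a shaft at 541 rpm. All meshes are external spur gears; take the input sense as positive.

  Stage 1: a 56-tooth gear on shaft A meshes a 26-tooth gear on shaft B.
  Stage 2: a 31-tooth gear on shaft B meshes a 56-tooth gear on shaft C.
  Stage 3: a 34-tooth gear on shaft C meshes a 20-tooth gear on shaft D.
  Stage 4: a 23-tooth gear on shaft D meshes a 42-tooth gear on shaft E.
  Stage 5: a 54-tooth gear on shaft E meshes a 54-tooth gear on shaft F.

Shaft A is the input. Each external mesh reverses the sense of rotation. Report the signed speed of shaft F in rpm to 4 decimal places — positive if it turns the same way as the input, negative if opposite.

Stage 1 [56T→26T]: ω = 541.0000×56/26 = 1165.2308 rpm, dir flips to −; running = −1165.2308
Stage 2 [31T→56T]: ω = 1165.2308×31/56 = 645.0385 rpm, dir flips to +; running = +645.0385
Stage 3 [34T→20T]: ω = 645.0385×34/20 = 1096.5654 rpm, dir flips to −; running = −1096.5654
Stage 4 [23T→42T]: ω = 1096.5654×23/42 = 600.5001 rpm, dir flips to +; running = +600.5001
Stage 5 [54T→54T]: ω = 600.5001×54/54 = 600.5001 rpm, dir flips to −; running = −600.5001

-600.5001 rpm (opposite to input, |ω| = 600.5001 rpm)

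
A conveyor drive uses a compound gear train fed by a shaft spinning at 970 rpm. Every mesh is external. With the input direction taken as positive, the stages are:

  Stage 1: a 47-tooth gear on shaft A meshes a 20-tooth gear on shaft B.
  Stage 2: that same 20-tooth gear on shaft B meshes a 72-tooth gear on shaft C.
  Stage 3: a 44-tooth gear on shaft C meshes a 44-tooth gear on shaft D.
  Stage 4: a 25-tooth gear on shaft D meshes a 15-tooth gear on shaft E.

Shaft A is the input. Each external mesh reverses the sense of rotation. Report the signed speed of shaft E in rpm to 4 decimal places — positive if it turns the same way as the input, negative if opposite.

+1055.3241 rpm (same as input, |ω| = 1055.3241 rpm)

Stage 1 [47T→20T]: ω = 970.0000×47/20 = 2279.5000 rpm, dir flips to −; running = −2279.5000
Stage 2 [20T→72T]: ω = 2279.5000×20/72 = 633.1944 rpm, dir flips to +; running = +633.1944
Stage 3 [44T→44T]: ω = 633.1944×44/44 = 633.1944 rpm, dir flips to −; running = −633.1944
Stage 4 [25T→15T]: ω = 633.1944×25/15 = 1055.3241 rpm, dir flips to +; running = +1055.3241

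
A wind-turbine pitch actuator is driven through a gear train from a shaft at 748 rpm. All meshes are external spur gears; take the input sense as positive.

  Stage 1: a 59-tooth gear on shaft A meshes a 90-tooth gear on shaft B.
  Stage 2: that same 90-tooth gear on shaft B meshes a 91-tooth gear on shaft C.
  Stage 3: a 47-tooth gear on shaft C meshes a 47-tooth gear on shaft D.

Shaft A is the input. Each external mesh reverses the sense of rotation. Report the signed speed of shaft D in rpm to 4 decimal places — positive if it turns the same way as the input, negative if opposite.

-484.9670 rpm (opposite to input, |ω| = 484.9670 rpm)

Stage 1 [59T→90T]: ω = 748.0000×59/90 = 490.3556 rpm, dir flips to −; running = −490.3556
Stage 2 [90T→91T]: ω = 490.3556×90/91 = 484.9670 rpm, dir flips to +; running = +484.9670
Stage 3 [47T→47T]: ω = 484.9670×47/47 = 484.9670 rpm, dir flips to −; running = −484.9670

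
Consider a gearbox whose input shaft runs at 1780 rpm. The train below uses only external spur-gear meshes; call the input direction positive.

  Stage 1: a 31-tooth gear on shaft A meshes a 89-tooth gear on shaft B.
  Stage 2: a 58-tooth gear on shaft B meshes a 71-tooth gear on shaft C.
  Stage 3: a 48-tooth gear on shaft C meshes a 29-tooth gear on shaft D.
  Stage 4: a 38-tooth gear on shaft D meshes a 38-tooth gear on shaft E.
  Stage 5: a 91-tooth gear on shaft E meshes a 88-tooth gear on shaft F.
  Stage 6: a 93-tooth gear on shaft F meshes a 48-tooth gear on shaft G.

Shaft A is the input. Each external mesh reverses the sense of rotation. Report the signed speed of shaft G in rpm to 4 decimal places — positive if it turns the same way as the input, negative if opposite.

Stage 1 [31T→89T]: ω = 1780.0000×31/89 = 620.0000 rpm, dir flips to −; running = −620.0000
Stage 2 [58T→71T]: ω = 620.0000×58/71 = 506.4789 rpm, dir flips to +; running = +506.4789
Stage 3 [48T→29T]: ω = 506.4789×48/29 = 838.3099 rpm, dir flips to −; running = −838.3099
Stage 4 [38T→38T]: ω = 838.3099×38/38 = 838.3099 rpm, dir flips to +; running = +838.3099
Stage 5 [91T→88T]: ω = 838.3099×91/88 = 866.8886 rpm, dir flips to −; running = −866.8886
Stage 6 [93T→48T]: ω = 866.8886×93/48 = 1679.5967 rpm, dir flips to +; running = +1679.5967

+1679.5967 rpm (same as input, |ω| = 1679.5967 rpm)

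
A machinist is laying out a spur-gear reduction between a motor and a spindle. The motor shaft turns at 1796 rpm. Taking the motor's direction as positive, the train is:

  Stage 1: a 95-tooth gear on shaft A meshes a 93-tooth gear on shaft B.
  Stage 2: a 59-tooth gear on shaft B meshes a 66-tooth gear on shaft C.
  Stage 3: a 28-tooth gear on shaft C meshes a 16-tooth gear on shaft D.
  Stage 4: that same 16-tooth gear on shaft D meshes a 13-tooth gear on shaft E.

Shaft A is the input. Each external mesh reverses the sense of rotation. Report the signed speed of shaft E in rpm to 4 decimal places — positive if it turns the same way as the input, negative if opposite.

+3532.3989 rpm (same as input, |ω| = 3532.3989 rpm)

Stage 1 [95T→93T]: ω = 1796.0000×95/93 = 1834.6237 rpm, dir flips to −; running = −1834.6237
Stage 2 [59T→66T]: ω = 1834.6237×59/66 = 1640.0424 rpm, dir flips to +; running = +1640.0424
Stage 3 [28T→16T]: ω = 1640.0424×28/16 = 2870.0741 rpm, dir flips to −; running = −2870.0741
Stage 4 [16T→13T]: ω = 2870.0741×16/13 = 3532.3989 rpm, dir flips to +; running = +3532.3989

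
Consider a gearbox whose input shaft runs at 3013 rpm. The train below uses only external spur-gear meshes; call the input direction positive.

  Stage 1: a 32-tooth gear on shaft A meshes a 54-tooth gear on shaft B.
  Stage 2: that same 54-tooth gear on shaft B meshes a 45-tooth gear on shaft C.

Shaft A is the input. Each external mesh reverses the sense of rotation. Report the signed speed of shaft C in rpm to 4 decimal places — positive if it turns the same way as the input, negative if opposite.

Stage 1 [32T→54T]: ω = 3013.0000×32/54 = 1785.4815 rpm, dir flips to −; running = −1785.4815
Stage 2 [54T→45T]: ω = 1785.4815×54/45 = 2142.5778 rpm, dir flips to +; running = +2142.5778

+2142.5778 rpm (same as input, |ω| = 2142.5778 rpm)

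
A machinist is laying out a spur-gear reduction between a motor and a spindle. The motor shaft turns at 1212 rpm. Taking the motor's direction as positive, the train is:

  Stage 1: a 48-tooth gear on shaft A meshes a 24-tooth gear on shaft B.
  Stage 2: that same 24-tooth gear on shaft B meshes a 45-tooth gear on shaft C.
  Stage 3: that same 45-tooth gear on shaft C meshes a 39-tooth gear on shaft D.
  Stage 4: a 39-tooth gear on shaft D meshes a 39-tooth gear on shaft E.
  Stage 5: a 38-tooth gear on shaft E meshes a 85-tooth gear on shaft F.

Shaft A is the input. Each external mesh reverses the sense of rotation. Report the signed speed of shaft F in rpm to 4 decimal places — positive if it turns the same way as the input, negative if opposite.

-666.8742 rpm (opposite to input, |ω| = 666.8742 rpm)

Stage 1 [48T→24T]: ω = 1212.0000×48/24 = 2424.0000 rpm, dir flips to −; running = −2424.0000
Stage 2 [24T→45T]: ω = 2424.0000×24/45 = 1292.8000 rpm, dir flips to +; running = +1292.8000
Stage 3 [45T→39T]: ω = 1292.8000×45/39 = 1491.6923 rpm, dir flips to −; running = −1491.6923
Stage 4 [39T→39T]: ω = 1491.6923×39/39 = 1491.6923 rpm, dir flips to +; running = +1491.6923
Stage 5 [38T→85T]: ω = 1491.6923×38/85 = 666.8742 rpm, dir flips to −; running = −666.8742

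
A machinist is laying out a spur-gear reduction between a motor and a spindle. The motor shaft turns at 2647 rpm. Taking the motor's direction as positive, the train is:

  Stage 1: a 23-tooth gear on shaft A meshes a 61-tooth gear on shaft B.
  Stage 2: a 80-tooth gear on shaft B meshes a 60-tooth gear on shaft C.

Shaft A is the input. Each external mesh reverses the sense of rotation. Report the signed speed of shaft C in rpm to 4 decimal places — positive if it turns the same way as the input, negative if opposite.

Stage 1 [23T→61T]: ω = 2647.0000×23/61 = 998.0492 rpm, dir flips to −; running = −998.0492
Stage 2 [80T→60T]: ω = 998.0492×80/60 = 1330.7322 rpm, dir flips to +; running = +1330.7322

+1330.7322 rpm (same as input, |ω| = 1330.7322 rpm)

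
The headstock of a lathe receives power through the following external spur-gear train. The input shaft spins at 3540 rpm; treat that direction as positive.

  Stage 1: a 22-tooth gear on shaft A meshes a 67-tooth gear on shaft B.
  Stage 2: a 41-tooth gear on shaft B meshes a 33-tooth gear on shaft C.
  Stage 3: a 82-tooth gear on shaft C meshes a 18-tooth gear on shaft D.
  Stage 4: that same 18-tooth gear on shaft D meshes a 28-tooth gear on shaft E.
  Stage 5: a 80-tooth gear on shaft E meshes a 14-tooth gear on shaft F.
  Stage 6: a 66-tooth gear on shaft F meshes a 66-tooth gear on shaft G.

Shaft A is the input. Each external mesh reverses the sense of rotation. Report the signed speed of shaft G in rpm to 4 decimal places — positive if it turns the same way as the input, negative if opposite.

+24167.8952 rpm (same as input, |ω| = 24167.8952 rpm)

Stage 1 [22T→67T]: ω = 3540.0000×22/67 = 1162.3881 rpm, dir flips to −; running = −1162.3881
Stage 2 [41T→33T]: ω = 1162.3881×41/33 = 1444.1791 rpm, dir flips to +; running = +1444.1791
Stage 3 [82T→18T]: ω = 1444.1791×82/18 = 6579.0381 rpm, dir flips to −; running = −6579.0381
Stage 4 [18T→28T]: ω = 6579.0381×18/28 = 4229.3817 rpm, dir flips to +; running = +4229.3817
Stage 5 [80T→14T]: ω = 4229.3817×80/14 = 24167.8952 rpm, dir flips to −; running = −24167.8952
Stage 6 [66T→66T]: ω = 24167.8952×66/66 = 24167.8952 rpm, dir flips to +; running = +24167.8952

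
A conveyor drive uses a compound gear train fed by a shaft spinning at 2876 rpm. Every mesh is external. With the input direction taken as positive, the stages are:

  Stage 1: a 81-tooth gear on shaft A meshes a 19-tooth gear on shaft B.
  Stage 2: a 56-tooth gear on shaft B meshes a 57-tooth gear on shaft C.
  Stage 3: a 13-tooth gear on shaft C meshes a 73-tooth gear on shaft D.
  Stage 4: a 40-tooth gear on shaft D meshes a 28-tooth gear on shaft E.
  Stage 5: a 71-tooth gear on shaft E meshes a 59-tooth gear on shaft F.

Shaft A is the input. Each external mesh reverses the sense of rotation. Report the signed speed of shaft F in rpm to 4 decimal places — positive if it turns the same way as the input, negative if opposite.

-3687.7567 rpm (opposite to input, |ω| = 3687.7567 rpm)

Stage 1 [81T→19T]: ω = 2876.0000×81/19 = 12260.8421 rpm, dir flips to −; running = −12260.8421
Stage 2 [56T→57T]: ω = 12260.8421×56/57 = 12045.7396 rpm, dir flips to +; running = +12045.7396
Stage 3 [13T→73T]: ω = 12045.7396×13/73 = 2145.1317 rpm, dir flips to −; running = −2145.1317
Stage 4 [40T→28T]: ω = 2145.1317×40/28 = 3064.4739 rpm, dir flips to +; running = +3064.4739
Stage 5 [71T→59T]: ω = 3064.4739×71/59 = 3687.7567 rpm, dir flips to −; running = −3687.7567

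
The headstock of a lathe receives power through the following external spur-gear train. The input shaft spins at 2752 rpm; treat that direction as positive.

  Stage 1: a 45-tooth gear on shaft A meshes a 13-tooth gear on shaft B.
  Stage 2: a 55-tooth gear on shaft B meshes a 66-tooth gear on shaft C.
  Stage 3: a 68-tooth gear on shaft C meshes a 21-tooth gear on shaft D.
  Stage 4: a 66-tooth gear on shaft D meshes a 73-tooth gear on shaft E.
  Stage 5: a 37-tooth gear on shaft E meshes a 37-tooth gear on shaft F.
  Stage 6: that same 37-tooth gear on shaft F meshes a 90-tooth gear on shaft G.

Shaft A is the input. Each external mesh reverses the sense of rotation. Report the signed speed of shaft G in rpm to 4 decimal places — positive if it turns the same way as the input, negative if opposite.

+9554.4623 rpm (same as input, |ω| = 9554.4623 rpm)

Stage 1 [45T→13T]: ω = 2752.0000×45/13 = 9526.1538 rpm, dir flips to −; running = −9526.1538
Stage 2 [55T→66T]: ω = 9526.1538×55/66 = 7938.4615 rpm, dir flips to +; running = +7938.4615
Stage 3 [68T→21T]: ω = 7938.4615×68/21 = 25705.4945 rpm, dir flips to −; running = −25705.4945
Stage 4 [66T→73T]: ω = 25705.4945×66/73 = 23240.5841 rpm, dir flips to +; running = +23240.5841
Stage 5 [37T→37T]: ω = 23240.5841×37/37 = 23240.5841 rpm, dir flips to −; running = −23240.5841
Stage 6 [37T→90T]: ω = 23240.5841×37/90 = 9554.4623 rpm, dir flips to +; running = +9554.4623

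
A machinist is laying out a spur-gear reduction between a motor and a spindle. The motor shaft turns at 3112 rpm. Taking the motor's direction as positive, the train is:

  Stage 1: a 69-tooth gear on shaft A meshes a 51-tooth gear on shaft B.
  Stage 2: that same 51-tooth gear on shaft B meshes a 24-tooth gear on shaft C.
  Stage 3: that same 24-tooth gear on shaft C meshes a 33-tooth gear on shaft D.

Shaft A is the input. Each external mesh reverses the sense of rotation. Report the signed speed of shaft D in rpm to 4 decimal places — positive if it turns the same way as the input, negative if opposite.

-6506.9091 rpm (opposite to input, |ω| = 6506.9091 rpm)

Stage 1 [69T→51T]: ω = 3112.0000×69/51 = 4210.3529 rpm, dir flips to −; running = −4210.3529
Stage 2 [51T→24T]: ω = 4210.3529×51/24 = 8947.0000 rpm, dir flips to +; running = +8947.0000
Stage 3 [24T→33T]: ω = 8947.0000×24/33 = 6506.9091 rpm, dir flips to −; running = −6506.9091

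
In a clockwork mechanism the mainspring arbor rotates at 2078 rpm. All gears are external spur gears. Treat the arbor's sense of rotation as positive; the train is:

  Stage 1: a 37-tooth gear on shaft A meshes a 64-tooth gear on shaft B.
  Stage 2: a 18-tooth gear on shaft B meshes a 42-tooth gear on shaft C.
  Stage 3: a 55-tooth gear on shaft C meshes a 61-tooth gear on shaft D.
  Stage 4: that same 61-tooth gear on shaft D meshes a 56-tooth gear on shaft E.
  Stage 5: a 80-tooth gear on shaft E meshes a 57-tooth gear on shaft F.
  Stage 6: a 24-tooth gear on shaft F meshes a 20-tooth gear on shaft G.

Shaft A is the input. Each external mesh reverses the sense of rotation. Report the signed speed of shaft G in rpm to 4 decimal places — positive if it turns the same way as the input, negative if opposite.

Stage 1 [37T→64T]: ω = 2078.0000×37/64 = 1201.3438 rpm, dir flips to −; running = −1201.3438
Stage 2 [18T→42T]: ω = 1201.3438×18/42 = 514.8616 rpm, dir flips to +; running = +514.8616
Stage 3 [55T→61T]: ω = 514.8616×55/61 = 464.2195 rpm, dir flips to −; running = −464.2195
Stage 4 [61T→56T]: ω = 464.2195×61/56 = 505.6676 rpm, dir flips to +; running = +505.6676
Stage 5 [80T→57T]: ω = 505.6676×80/57 = 709.7090 rpm, dir flips to −; running = −709.7090
Stage 6 [24T→20T]: ω = 709.7090×24/20 = 851.6508 rpm, dir flips to +; running = +851.6508

+851.6508 rpm (same as input, |ω| = 851.6508 rpm)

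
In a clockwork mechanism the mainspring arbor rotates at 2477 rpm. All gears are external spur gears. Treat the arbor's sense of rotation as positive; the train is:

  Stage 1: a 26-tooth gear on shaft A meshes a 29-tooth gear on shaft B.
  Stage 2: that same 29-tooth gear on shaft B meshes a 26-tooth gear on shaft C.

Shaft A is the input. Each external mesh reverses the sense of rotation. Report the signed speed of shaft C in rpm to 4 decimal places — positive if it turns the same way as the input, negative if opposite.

Stage 1 [26T→29T]: ω = 2477.0000×26/29 = 2220.7586 rpm, dir flips to −; running = −2220.7586
Stage 2 [29T→26T]: ω = 2220.7586×29/26 = 2477.0000 rpm, dir flips to +; running = +2477.0000

+2477.0000 rpm (same as input, |ω| = 2477.0000 rpm)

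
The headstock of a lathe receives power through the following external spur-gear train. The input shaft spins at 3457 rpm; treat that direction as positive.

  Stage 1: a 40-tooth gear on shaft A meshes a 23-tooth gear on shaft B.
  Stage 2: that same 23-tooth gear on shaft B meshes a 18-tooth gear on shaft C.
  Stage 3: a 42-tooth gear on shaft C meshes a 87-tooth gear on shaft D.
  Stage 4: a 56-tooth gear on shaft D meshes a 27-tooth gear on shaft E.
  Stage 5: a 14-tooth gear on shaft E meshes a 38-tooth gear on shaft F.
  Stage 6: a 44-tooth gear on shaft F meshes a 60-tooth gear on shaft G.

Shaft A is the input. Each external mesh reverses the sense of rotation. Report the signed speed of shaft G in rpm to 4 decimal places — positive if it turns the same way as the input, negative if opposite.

+2078.1985 rpm (same as input, |ω| = 2078.1985 rpm)

Stage 1 [40T→23T]: ω = 3457.0000×40/23 = 6012.1739 rpm, dir flips to −; running = −6012.1739
Stage 2 [23T→18T]: ω = 6012.1739×23/18 = 7682.2222 rpm, dir flips to +; running = +7682.2222
Stage 3 [42T→87T]: ω = 7682.2222×42/87 = 3708.6590 rpm, dir flips to −; running = −3708.6590
Stage 4 [56T→27T]: ω = 3708.6590×56/27 = 7692.0335 rpm, dir flips to +; running = +7692.0335
Stage 5 [14T→38T]: ω = 7692.0335×14/38 = 2833.9071 rpm, dir flips to −; running = −2833.9071
Stage 6 [44T→60T]: ω = 2833.9071×44/60 = 2078.1985 rpm, dir flips to +; running = +2078.1985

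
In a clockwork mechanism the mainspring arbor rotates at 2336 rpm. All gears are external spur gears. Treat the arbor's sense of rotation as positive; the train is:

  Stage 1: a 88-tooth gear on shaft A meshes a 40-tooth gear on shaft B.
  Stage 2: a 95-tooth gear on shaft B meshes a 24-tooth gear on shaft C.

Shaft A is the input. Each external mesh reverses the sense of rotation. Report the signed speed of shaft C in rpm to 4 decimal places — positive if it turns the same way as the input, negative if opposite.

Stage 1 [88T→40T]: ω = 2336.0000×88/40 = 5139.2000 rpm, dir flips to −; running = −5139.2000
Stage 2 [95T→24T]: ω = 5139.2000×95/24 = 20342.6667 rpm, dir flips to +; running = +20342.6667

+20342.6667 rpm (same as input, |ω| = 20342.6667 rpm)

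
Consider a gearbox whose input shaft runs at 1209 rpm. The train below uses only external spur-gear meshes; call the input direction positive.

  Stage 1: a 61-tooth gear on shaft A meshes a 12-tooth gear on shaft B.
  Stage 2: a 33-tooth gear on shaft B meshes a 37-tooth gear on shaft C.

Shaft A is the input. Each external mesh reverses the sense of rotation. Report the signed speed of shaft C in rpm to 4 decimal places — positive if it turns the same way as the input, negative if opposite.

Stage 1 [61T→12T]: ω = 1209.0000×61/12 = 6145.7500 rpm, dir flips to −; running = −6145.7500
Stage 2 [33T→37T]: ω = 6145.7500×33/37 = 5481.3446 rpm, dir flips to +; running = +5481.3446

+5481.3446 rpm (same as input, |ω| = 5481.3446 rpm)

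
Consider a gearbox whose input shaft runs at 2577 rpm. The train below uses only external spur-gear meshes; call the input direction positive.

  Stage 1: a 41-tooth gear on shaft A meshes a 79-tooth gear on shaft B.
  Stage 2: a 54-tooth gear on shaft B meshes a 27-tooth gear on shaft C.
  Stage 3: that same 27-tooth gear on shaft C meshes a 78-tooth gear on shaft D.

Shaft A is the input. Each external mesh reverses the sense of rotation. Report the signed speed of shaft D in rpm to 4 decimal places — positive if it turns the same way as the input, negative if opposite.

Stage 1 [41T→79T]: ω = 2577.0000×41/79 = 1337.4304 rpm, dir flips to −; running = −1337.4304
Stage 2 [54T→27T]: ω = 1337.4304×54/27 = 2674.8608 rpm, dir flips to +; running = +2674.8608
Stage 3 [27T→78T]: ω = 2674.8608×27/78 = 925.9133 rpm, dir flips to −; running = −925.9133

-925.9133 rpm (opposite to input, |ω| = 925.9133 rpm)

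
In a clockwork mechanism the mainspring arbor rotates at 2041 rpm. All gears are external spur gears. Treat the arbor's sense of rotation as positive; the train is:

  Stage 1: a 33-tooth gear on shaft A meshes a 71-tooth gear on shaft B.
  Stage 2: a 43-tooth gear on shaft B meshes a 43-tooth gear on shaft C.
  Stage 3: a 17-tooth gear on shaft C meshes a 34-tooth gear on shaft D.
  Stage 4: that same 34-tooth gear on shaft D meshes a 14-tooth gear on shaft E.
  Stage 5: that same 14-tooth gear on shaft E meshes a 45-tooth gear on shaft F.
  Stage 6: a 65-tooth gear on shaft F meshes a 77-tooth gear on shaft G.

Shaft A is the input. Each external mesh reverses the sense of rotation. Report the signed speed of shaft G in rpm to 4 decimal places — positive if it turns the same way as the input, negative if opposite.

+302.5225 rpm (same as input, |ω| = 302.5225 rpm)

Stage 1 [33T→71T]: ω = 2041.0000×33/71 = 948.6338 rpm, dir flips to −; running = −948.6338
Stage 2 [43T→43T]: ω = 948.6338×43/43 = 948.6338 rpm, dir flips to +; running = +948.6338
Stage 3 [17T→34T]: ω = 948.6338×17/34 = 474.3169 rpm, dir flips to −; running = −474.3169
Stage 4 [34T→14T]: ω = 474.3169×34/14 = 1151.9125 rpm, dir flips to +; running = +1151.9125
Stage 5 [14T→45T]: ω = 1151.9125×14/45 = 358.3728 rpm, dir flips to −; running = −358.3728
Stage 6 [65T→77T]: ω = 358.3728×65/77 = 302.5225 rpm, dir flips to +; running = +302.5225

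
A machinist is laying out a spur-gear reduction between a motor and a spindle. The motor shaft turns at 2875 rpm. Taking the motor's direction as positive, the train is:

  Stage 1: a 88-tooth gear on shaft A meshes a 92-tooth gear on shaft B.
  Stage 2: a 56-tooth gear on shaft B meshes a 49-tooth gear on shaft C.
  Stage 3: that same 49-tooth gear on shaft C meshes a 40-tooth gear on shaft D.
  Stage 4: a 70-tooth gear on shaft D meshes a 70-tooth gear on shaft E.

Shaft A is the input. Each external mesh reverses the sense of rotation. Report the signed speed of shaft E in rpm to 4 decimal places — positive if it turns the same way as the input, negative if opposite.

Stage 1 [88T→92T]: ω = 2875.0000×88/92 = 2750.0000 rpm, dir flips to −; running = −2750.0000
Stage 2 [56T→49T]: ω = 2750.0000×56/49 = 3142.8571 rpm, dir flips to +; running = +3142.8571
Stage 3 [49T→40T]: ω = 3142.8571×49/40 = 3850.0000 rpm, dir flips to −; running = −3850.0000
Stage 4 [70T→70T]: ω = 3850.0000×70/70 = 3850.0000 rpm, dir flips to +; running = +3850.0000

+3850.0000 rpm (same as input, |ω| = 3850.0000 rpm)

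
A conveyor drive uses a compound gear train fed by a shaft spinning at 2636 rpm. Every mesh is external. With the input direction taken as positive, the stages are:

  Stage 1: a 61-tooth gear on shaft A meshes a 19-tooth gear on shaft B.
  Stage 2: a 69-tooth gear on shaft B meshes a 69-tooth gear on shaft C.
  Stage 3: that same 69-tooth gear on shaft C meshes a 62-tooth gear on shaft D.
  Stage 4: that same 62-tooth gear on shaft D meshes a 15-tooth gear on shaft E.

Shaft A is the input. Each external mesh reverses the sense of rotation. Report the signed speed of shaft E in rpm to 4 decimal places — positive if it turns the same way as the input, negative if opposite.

Stage 1 [61T→19T]: ω = 2636.0000×61/19 = 8462.9474 rpm, dir flips to −; running = −8462.9474
Stage 2 [69T→69T]: ω = 8462.9474×69/69 = 8462.9474 rpm, dir flips to +; running = +8462.9474
Stage 3 [69T→62T]: ω = 8462.9474×69/62 = 9418.4414 rpm, dir flips to −; running = −9418.4414
Stage 4 [62T→15T]: ω = 9418.4414×62/15 = 38929.5579 rpm, dir flips to +; running = +38929.5579

+38929.5579 rpm (same as input, |ω| = 38929.5579 rpm)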